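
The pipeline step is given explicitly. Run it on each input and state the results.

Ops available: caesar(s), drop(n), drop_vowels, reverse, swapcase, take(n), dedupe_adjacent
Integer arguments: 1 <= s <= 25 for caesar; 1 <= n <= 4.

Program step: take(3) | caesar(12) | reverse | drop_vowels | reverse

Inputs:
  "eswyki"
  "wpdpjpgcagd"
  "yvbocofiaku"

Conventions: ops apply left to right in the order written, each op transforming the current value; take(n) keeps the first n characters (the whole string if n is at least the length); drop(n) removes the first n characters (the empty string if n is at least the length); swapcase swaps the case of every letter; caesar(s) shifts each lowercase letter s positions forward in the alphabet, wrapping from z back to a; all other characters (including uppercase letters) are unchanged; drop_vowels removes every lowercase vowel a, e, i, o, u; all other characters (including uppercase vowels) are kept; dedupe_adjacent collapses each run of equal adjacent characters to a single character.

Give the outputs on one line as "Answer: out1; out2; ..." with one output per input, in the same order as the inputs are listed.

Execution, op by op:
  "eswyki" -> "esw" -> "qei" -> "ieq" -> "q" -> "q"
  "wpdpjpgcagd" -> "wpd" -> "ibp" -> "pbi" -> "pb" -> "bp"
  "yvbocofiaku" -> "yvb" -> "khn" -> "nhk" -> "nhk" -> "khn"

"q"; "bp"; "khn"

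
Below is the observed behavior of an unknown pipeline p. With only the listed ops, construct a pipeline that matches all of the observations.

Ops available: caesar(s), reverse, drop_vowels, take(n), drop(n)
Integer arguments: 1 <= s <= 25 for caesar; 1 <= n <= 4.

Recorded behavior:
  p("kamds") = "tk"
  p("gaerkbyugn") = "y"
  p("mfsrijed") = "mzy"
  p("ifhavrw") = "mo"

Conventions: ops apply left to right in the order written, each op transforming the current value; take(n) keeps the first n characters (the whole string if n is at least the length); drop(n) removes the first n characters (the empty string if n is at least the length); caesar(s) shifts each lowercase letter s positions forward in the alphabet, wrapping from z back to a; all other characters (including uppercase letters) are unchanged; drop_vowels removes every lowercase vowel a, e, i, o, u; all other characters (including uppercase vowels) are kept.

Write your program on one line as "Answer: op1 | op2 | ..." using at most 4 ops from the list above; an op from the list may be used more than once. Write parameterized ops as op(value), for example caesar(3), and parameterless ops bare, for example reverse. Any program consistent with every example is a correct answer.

drop(1) | take(3) | drop_vowels | caesar(7)

Check, running the answer program on each example:
  "kamds" -> "amds" -> "amd" -> "md" -> "tk"
  "gaerkbyugn" -> "aerkbyugn" -> "aer" -> "r" -> "y"
  "mfsrijed" -> "fsrijed" -> "fsr" -> "fsr" -> "mzy"
  "ifhavrw" -> "fhavrw" -> "fha" -> "fh" -> "mo"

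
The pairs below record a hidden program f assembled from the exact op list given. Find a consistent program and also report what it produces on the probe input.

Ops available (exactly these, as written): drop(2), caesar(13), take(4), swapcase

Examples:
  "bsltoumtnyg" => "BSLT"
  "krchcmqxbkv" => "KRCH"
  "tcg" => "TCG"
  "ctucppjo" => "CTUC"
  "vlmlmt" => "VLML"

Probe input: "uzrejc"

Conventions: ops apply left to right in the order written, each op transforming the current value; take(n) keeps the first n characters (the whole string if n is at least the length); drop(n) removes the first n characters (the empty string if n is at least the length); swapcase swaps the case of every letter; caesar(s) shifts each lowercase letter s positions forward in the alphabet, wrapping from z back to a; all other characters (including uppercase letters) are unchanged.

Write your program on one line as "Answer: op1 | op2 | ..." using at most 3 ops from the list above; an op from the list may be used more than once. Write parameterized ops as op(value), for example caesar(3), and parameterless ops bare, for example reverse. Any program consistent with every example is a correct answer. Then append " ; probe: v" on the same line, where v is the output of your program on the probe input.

swapcase | take(4) ; probe: "UZRE"

Check, running the answer program on each example:
  "bsltoumtnyg" -> "BSLTOUMTNYG" -> "BSLT"
  "krchcmqxbkv" -> "KRCHCMQXBKV" -> "KRCH"
  "tcg" -> "TCG" -> "TCG"
  "ctucppjo" -> "CTUCPPJO" -> "CTUC"
  "vlmlmt" -> "VLMLMT" -> "VLML"
  probe: "uzrejc" -> "UZREJC" -> "UZRE"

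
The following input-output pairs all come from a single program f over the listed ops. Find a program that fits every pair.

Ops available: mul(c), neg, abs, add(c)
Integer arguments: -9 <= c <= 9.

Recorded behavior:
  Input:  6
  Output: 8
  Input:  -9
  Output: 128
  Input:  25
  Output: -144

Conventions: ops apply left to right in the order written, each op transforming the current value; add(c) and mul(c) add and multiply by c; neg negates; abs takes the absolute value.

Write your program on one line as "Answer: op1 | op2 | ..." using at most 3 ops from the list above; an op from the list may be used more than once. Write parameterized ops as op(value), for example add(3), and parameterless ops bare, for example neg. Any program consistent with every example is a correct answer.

neg | add(7) | mul(8)

Check, running the answer program on each example:
  6 -> -6 -> 1 -> 8
  -9 -> 9 -> 16 -> 128
  25 -> -25 -> -18 -> -144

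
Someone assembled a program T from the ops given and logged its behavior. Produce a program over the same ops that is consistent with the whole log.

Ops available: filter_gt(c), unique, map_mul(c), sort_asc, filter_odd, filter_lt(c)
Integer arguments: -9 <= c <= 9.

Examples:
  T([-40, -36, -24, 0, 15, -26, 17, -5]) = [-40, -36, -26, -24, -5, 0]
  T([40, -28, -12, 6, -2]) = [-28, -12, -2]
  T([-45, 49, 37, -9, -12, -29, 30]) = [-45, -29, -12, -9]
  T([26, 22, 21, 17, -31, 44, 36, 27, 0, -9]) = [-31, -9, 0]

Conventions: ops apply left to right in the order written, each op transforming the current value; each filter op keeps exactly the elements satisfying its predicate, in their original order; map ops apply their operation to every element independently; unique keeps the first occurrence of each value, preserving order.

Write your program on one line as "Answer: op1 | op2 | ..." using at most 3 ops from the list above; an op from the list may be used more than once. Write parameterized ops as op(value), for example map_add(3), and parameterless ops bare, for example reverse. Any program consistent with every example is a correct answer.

filter_lt(1) | sort_asc

Check, running the answer program on each example:
  [-40, -36, -24, 0, 15, -26, 17, -5] -> [-40, -36, -24, 0, -26, -5] -> [-40, -36, -26, -24, -5, 0]
  [40, -28, -12, 6, -2] -> [-28, -12, -2] -> [-28, -12, -2]
  [-45, 49, 37, -9, -12, -29, 30] -> [-45, -9, -12, -29] -> [-45, -29, -12, -9]
  [26, 22, 21, 17, -31, 44, 36, 27, 0, -9] -> [-31, 0, -9] -> [-31, -9, 0]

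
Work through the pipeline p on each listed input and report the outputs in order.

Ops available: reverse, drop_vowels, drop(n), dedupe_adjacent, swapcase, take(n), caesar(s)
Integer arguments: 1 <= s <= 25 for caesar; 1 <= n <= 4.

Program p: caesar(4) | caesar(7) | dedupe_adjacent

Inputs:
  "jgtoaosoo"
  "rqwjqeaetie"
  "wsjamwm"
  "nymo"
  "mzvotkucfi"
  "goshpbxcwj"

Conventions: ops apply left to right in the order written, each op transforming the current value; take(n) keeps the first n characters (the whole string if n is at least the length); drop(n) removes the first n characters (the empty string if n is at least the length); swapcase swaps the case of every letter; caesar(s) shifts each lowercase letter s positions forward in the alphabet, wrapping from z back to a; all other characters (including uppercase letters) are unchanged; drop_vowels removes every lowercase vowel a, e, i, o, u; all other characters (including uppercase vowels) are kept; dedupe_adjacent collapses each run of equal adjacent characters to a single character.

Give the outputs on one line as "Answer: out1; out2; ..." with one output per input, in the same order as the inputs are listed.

"urezlzdz"; "cbhubplpetp"; "hdulxhx"; "yjxz"; "xkgzevfnqt"; "rzdsaminhu"

Execution, op by op:
  "jgtoaosoo" -> "nkxseswss" -> "urezlzdzz" -> "urezlzdz"
  "rqwjqeaetie" -> "vuanuieixmi" -> "cbhubplpetp" -> "cbhubplpetp"
  "wsjamwm" -> "awneqaq" -> "hdulxhx" -> "hdulxhx"
  "nymo" -> "rcqs" -> "yjxz" -> "yjxz"
  "mzvotkucfi" -> "qdzsxoygjm" -> "xkgzevfnqt" -> "xkgzevfnqt"
  "goshpbxcwj" -> "kswltfbgan" -> "rzdsaminhu" -> "rzdsaminhu"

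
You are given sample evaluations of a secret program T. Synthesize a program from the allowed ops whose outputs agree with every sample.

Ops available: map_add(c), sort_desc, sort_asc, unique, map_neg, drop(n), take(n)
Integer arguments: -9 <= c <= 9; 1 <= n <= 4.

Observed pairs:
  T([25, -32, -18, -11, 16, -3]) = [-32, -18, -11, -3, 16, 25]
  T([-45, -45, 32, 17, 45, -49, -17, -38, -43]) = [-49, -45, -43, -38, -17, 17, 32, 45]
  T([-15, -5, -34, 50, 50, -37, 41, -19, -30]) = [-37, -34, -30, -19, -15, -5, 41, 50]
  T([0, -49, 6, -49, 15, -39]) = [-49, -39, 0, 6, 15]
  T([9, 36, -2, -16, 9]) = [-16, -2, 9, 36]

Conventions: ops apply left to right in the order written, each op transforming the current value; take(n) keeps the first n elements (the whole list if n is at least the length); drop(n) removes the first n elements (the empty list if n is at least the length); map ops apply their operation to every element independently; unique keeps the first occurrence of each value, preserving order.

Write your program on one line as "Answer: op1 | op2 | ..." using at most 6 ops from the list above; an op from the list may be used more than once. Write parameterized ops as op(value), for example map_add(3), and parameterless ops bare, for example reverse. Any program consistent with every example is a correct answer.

sort_desc | map_neg | unique | sort_desc | map_neg

Check, running the answer program on each example:
  [25, -32, -18, -11, 16, -3] -> [25, 16, -3, -11, -18, -32] -> [-25, -16, 3, 11, 18, 32] -> [-25, -16, 3, 11, 18, 32] -> [32, 18, 11, 3, -16, -25] -> [-32, -18, -11, -3, 16, 25]
  [-45, -45, 32, 17, 45, -49, -17, -38, -43] -> [45, 32, 17, -17, -38, -43, -45, -45, -49] -> [-45, -32, -17, 17, 38, 43, 45, 45, 49] -> [-45, -32, -17, 17, 38, 43, 45, 49] -> [49, 45, 43, 38, 17, -17, -32, -45] -> [-49, -45, -43, -38, -17, 17, 32, 45]
  [-15, -5, -34, 50, 50, -37, 41, -19, -30] -> [50, 50, 41, -5, -15, -19, -30, -34, -37] -> [-50, -50, -41, 5, 15, 19, 30, 34, 37] -> [-50, -41, 5, 15, 19, 30, 34, 37] -> [37, 34, 30, 19, 15, 5, -41, -50] -> [-37, -34, -30, -19, -15, -5, 41, 50]
  [0, -49, 6, -49, 15, -39] -> [15, 6, 0, -39, -49, -49] -> [-15, -6, 0, 39, 49, 49] -> [-15, -6, 0, 39, 49] -> [49, 39, 0, -6, -15] -> [-49, -39, 0, 6, 15]
  [9, 36, -2, -16, 9] -> [36, 9, 9, -2, -16] -> [-36, -9, -9, 2, 16] -> [-36, -9, 2, 16] -> [16, 2, -9, -36] -> [-16, -2, 9, 36]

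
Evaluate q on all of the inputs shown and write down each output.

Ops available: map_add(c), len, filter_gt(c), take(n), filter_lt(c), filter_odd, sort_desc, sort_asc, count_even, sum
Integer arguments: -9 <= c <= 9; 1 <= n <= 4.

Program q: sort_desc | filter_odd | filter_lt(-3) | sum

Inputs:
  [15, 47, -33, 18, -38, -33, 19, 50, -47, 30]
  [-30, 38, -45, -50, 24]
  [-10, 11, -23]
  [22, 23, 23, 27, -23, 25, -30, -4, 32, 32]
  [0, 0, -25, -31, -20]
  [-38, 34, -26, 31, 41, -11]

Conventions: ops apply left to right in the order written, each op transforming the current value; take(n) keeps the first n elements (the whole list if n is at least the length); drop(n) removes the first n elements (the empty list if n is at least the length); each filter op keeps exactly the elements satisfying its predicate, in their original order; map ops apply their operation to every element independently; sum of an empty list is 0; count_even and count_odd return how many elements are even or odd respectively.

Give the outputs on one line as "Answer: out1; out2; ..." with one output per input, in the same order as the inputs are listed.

Execution, op by op:
  [15, 47, -33, 18, -38, -33, 19, 50, -47, 30] -> [50, 47, 30, 19, 18, 15, -33, -33, -38, -47] -> [47, 19, 15, -33, -33, -47] -> [-33, -33, -47] -> -113
  [-30, 38, -45, -50, 24] -> [38, 24, -30, -45, -50] -> [-45] -> [-45] -> -45
  [-10, 11, -23] -> [11, -10, -23] -> [11, -23] -> [-23] -> -23
  [22, 23, 23, 27, -23, 25, -30, -4, 32, 32] -> [32, 32, 27, 25, 23, 23, 22, -4, -23, -30] -> [27, 25, 23, 23, -23] -> [-23] -> -23
  [0, 0, -25, -31, -20] -> [0, 0, -20, -25, -31] -> [-25, -31] -> [-25, -31] -> -56
  [-38, 34, -26, 31, 41, -11] -> [41, 34, 31, -11, -26, -38] -> [41, 31, -11] -> [-11] -> -11

-113; -45; -23; -23; -56; -11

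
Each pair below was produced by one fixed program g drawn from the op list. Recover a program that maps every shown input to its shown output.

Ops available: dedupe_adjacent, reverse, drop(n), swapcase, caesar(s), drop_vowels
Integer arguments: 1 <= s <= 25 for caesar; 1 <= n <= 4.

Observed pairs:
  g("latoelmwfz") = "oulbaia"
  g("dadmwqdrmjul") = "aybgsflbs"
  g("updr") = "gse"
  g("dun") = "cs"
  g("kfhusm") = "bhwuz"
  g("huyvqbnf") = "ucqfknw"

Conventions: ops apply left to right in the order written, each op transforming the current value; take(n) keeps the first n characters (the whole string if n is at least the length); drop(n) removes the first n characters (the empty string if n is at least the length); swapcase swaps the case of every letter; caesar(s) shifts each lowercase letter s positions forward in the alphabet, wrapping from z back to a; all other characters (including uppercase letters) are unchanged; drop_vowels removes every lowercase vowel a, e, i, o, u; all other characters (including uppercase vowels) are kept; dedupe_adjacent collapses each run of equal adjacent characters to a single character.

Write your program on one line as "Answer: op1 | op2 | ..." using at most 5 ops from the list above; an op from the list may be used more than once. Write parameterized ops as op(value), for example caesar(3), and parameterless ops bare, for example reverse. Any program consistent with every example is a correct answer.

drop_vowels | reverse | caesar(17) | dedupe_adjacent | caesar(24)

Check, running the answer program on each example:
  "latoelmwfz" -> "ltlmwfz" -> "zfwmltl" -> "qwndckc" -> "qwndckc" -> "oulbaia"
  "dadmwqdrmjul" -> "ddmwqdrmjl" -> "ljmrdqwmdd" -> "cadiuhnduu" -> "cadiuhndu" -> "aybgsflbs"
  "updr" -> "pdr" -> "rdp" -> "iug" -> "iug" -> "gse"
  "dun" -> "dn" -> "nd" -> "eu" -> "eu" -> "cs"
  "kfhusm" -> "kfhsm" -> "mshfk" -> "djywb" -> "djywb" -> "bhwuz"
  "huyvqbnf" -> "hyvqbnf" -> "fnbqvyh" -> "weshmpy" -> "weshmpy" -> "ucqfknw"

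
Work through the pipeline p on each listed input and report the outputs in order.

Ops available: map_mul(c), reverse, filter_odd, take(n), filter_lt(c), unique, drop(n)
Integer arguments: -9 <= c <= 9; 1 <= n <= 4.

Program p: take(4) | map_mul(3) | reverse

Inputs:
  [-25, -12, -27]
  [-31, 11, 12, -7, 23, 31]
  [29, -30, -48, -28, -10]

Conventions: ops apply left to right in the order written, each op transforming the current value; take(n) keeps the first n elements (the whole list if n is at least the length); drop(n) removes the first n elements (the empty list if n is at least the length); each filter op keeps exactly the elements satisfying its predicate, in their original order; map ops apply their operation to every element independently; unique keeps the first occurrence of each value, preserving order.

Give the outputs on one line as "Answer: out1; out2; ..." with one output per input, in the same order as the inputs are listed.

[-81, -36, -75]; [-21, 36, 33, -93]; [-84, -144, -90, 87]

Execution, op by op:
  [-25, -12, -27] -> [-25, -12, -27] -> [-75, -36, -81] -> [-81, -36, -75]
  [-31, 11, 12, -7, 23, 31] -> [-31, 11, 12, -7] -> [-93, 33, 36, -21] -> [-21, 36, 33, -93]
  [29, -30, -48, -28, -10] -> [29, -30, -48, -28] -> [87, -90, -144, -84] -> [-84, -144, -90, 87]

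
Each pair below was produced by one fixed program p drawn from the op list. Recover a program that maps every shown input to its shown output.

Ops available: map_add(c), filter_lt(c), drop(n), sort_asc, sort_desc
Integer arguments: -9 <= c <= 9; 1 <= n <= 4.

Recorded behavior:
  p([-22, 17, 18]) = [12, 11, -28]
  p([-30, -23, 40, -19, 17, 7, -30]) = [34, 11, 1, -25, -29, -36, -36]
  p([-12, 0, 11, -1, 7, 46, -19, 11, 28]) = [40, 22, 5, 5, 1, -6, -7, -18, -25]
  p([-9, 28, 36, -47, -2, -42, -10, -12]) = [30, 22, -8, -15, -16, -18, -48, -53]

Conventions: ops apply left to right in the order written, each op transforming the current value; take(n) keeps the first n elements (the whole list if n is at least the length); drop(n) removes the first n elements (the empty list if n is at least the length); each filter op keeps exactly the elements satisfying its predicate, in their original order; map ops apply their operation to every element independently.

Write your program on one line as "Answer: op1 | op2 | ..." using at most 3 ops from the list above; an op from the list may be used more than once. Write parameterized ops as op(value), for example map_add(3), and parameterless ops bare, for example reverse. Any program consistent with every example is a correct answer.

sort_desc | map_add(-6)

Check, running the answer program on each example:
  [-22, 17, 18] -> [18, 17, -22] -> [12, 11, -28]
  [-30, -23, 40, -19, 17, 7, -30] -> [40, 17, 7, -19, -23, -30, -30] -> [34, 11, 1, -25, -29, -36, -36]
  [-12, 0, 11, -1, 7, 46, -19, 11, 28] -> [46, 28, 11, 11, 7, 0, -1, -12, -19] -> [40, 22, 5, 5, 1, -6, -7, -18, -25]
  [-9, 28, 36, -47, -2, -42, -10, -12] -> [36, 28, -2, -9, -10, -12, -42, -47] -> [30, 22, -8, -15, -16, -18, -48, -53]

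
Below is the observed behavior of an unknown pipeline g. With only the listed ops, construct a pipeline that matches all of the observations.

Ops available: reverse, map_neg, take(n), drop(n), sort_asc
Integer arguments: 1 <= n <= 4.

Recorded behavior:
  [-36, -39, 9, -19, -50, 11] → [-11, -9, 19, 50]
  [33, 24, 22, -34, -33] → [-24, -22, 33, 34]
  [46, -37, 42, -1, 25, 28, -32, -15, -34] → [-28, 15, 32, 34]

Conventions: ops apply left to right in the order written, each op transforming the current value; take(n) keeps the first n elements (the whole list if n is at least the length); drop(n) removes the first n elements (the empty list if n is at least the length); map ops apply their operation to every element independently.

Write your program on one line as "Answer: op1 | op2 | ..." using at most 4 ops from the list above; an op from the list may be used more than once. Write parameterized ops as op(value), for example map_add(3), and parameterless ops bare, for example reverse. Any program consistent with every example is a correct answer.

map_neg | reverse | take(4) | sort_asc

Check, running the answer program on each example:
  [-36, -39, 9, -19, -50, 11] -> [36, 39, -9, 19, 50, -11] -> [-11, 50, 19, -9, 39, 36] -> [-11, 50, 19, -9] -> [-11, -9, 19, 50]
  [33, 24, 22, -34, -33] -> [-33, -24, -22, 34, 33] -> [33, 34, -22, -24, -33] -> [33, 34, -22, -24] -> [-24, -22, 33, 34]
  [46, -37, 42, -1, 25, 28, -32, -15, -34] -> [-46, 37, -42, 1, -25, -28, 32, 15, 34] -> [34, 15, 32, -28, -25, 1, -42, 37, -46] -> [34, 15, 32, -28] -> [-28, 15, 32, 34]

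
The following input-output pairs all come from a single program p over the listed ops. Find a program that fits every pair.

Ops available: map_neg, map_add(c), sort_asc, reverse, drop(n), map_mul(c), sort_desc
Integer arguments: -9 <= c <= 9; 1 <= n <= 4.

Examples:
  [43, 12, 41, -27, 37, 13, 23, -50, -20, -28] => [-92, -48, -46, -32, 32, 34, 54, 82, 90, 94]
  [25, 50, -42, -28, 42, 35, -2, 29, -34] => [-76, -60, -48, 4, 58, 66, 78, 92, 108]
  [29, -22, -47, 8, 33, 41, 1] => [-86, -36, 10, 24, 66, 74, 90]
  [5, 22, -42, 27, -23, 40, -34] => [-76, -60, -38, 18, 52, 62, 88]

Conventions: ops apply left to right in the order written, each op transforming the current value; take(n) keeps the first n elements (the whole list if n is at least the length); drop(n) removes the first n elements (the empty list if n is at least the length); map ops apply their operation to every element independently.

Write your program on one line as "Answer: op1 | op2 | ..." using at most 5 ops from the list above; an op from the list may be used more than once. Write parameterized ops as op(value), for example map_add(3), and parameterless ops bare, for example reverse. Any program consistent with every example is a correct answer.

map_mul(-2) | map_add(-8) | map_mul(-1) | sort_asc

Check, running the answer program on each example:
  [43, 12, 41, -27, 37, 13, 23, -50, -20, -28] -> [-86, -24, -82, 54, -74, -26, -46, 100, 40, 56] -> [-94, -32, -90, 46, -82, -34, -54, 92, 32, 48] -> [94, 32, 90, -46, 82, 34, 54, -92, -32, -48] -> [-92, -48, -46, -32, 32, 34, 54, 82, 90, 94]
  [25, 50, -42, -28, 42, 35, -2, 29, -34] -> [-50, -100, 84, 56, -84, -70, 4, -58, 68] -> [-58, -108, 76, 48, -92, -78, -4, -66, 60] -> [58, 108, -76, -48, 92, 78, 4, 66, -60] -> [-76, -60, -48, 4, 58, 66, 78, 92, 108]
  [29, -22, -47, 8, 33, 41, 1] -> [-58, 44, 94, -16, -66, -82, -2] -> [-66, 36, 86, -24, -74, -90, -10] -> [66, -36, -86, 24, 74, 90, 10] -> [-86, -36, 10, 24, 66, 74, 90]
  [5, 22, -42, 27, -23, 40, -34] -> [-10, -44, 84, -54, 46, -80, 68] -> [-18, -52, 76, -62, 38, -88, 60] -> [18, 52, -76, 62, -38, 88, -60] -> [-76, -60, -38, 18, 52, 62, 88]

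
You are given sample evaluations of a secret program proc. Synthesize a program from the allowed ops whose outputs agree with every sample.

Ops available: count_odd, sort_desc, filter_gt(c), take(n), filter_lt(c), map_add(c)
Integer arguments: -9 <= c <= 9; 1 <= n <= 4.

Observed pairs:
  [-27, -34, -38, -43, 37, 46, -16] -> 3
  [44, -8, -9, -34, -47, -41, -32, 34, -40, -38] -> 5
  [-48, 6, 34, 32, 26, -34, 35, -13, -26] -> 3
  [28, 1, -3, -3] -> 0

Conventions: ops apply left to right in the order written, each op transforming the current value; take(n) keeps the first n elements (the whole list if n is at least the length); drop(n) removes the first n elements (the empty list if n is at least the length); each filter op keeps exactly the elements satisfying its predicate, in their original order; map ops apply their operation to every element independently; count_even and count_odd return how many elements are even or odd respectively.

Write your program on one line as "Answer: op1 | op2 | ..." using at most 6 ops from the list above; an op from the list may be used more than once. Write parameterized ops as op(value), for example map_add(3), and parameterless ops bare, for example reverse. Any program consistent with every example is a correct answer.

map_add(-2) | filter_lt(-2) | sort_desc | filter_lt(-6) | map_add(9) | count_odd

Check, running the answer program on each example:
  [-27, -34, -38, -43, 37, 46, -16] -> [-29, -36, -40, -45, 35, 44, -18] -> [-29, -36, -40, -45, -18] -> [-18, -29, -36, -40, -45] -> [-18, -29, -36, -40, -45] -> [-9, -20, -27, -31, -36] -> 3
  [44, -8, -9, -34, -47, -41, -32, 34, -40, -38] -> [42, -10, -11, -36, -49, -43, -34, 32, -42, -40] -> [-10, -11, -36, -49, -43, -34, -42, -40] -> [-10, -11, -34, -36, -40, -42, -43, -49] -> [-10, -11, -34, -36, -40, -42, -43, -49] -> [-1, -2, -25, -27, -31, -33, -34, -40] -> 5
  [-48, 6, 34, 32, 26, -34, 35, -13, -26] -> [-50, 4, 32, 30, 24, -36, 33, -15, -28] -> [-50, -36, -15, -28] -> [-15, -28, -36, -50] -> [-15, -28, -36, -50] -> [-6, -19, -27, -41] -> 3
  [28, 1, -3, -3] -> [26, -1, -5, -5] -> [-5, -5] -> [-5, -5] -> [] -> [] -> 0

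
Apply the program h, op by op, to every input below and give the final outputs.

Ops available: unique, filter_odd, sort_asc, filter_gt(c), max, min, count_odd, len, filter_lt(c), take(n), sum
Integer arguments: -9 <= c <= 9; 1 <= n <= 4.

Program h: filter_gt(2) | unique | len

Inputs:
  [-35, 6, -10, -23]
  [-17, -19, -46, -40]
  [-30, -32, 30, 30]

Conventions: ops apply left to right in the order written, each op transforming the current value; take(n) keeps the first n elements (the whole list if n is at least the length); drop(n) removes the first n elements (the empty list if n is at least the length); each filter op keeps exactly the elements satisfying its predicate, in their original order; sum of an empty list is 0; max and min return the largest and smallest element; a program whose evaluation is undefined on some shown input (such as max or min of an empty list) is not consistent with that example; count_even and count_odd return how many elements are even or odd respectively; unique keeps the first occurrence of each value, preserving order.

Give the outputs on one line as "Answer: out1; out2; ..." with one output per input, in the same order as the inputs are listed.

Execution, op by op:
  [-35, 6, -10, -23] -> [6] -> [6] -> 1
  [-17, -19, -46, -40] -> [] -> [] -> 0
  [-30, -32, 30, 30] -> [30, 30] -> [30] -> 1

1; 0; 1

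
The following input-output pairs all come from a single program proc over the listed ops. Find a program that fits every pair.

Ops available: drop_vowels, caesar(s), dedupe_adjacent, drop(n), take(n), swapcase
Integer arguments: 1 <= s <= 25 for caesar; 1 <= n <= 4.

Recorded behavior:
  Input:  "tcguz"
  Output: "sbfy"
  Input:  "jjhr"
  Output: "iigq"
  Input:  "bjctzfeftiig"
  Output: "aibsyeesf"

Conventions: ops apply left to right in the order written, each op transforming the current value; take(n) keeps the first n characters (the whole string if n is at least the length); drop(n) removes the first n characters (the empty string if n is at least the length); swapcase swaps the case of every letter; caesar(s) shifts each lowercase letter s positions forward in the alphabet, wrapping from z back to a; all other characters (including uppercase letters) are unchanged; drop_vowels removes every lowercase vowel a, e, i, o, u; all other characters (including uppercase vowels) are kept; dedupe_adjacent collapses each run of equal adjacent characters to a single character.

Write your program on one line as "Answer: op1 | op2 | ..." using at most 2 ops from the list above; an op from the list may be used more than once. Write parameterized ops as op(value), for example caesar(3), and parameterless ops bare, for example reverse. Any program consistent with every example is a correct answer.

drop_vowels | caesar(25)

Check, running the answer program on each example:
  "tcguz" -> "tcgz" -> "sbfy"
  "jjhr" -> "jjhr" -> "iigq"
  "bjctzfeftiig" -> "bjctzfftg" -> "aibsyeesf"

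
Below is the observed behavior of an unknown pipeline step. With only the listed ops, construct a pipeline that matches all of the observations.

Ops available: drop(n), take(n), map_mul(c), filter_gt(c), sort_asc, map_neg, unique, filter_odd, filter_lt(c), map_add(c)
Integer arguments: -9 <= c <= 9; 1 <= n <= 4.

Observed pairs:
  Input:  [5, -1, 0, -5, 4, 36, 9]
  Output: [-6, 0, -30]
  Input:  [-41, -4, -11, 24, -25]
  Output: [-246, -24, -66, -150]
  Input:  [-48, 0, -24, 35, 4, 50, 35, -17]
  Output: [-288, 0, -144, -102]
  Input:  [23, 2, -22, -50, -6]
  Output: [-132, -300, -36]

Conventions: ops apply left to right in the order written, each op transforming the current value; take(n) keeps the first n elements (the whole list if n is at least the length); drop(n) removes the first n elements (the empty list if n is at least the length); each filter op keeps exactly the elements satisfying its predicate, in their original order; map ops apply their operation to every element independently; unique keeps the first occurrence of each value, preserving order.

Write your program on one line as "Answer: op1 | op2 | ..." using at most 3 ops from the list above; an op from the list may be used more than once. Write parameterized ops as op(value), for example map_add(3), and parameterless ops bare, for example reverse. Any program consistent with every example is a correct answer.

map_mul(6) | filter_lt(3)

Check, running the answer program on each example:
  [5, -1, 0, -5, 4, 36, 9] -> [30, -6, 0, -30, 24, 216, 54] -> [-6, 0, -30]
  [-41, -4, -11, 24, -25] -> [-246, -24, -66, 144, -150] -> [-246, -24, -66, -150]
  [-48, 0, -24, 35, 4, 50, 35, -17] -> [-288, 0, -144, 210, 24, 300, 210, -102] -> [-288, 0, -144, -102]
  [23, 2, -22, -50, -6] -> [138, 12, -132, -300, -36] -> [-132, -300, -36]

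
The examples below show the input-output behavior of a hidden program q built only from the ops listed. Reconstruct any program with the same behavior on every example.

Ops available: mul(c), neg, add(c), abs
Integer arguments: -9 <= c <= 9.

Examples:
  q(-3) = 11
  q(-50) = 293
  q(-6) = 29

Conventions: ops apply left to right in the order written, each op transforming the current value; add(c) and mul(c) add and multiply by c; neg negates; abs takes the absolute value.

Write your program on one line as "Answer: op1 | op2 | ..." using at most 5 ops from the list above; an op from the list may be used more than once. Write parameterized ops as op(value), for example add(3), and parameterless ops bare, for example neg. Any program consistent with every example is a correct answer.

mul(-6) | neg | add(7) | neg

Check, running the answer program on each example:
  -3 -> 18 -> -18 -> -11 -> 11
  -50 -> 300 -> -300 -> -293 -> 293
  -6 -> 36 -> -36 -> -29 -> 29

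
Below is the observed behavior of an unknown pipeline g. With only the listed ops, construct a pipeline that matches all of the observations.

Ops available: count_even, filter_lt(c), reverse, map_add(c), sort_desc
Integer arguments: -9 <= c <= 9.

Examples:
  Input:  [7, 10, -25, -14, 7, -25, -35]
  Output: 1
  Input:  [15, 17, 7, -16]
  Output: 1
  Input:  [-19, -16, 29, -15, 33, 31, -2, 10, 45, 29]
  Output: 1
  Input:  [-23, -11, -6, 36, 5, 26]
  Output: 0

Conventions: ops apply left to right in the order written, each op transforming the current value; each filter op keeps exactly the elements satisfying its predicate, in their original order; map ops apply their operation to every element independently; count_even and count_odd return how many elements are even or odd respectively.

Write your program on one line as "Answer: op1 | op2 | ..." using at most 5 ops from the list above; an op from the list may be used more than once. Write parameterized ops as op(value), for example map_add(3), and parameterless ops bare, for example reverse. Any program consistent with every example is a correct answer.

reverse | filter_lt(-6) | map_add(-8) | sort_desc | count_even

Check, running the answer program on each example:
  [7, 10, -25, -14, 7, -25, -35] -> [-35, -25, 7, -14, -25, 10, 7] -> [-35, -25, -14, -25] -> [-43, -33, -22, -33] -> [-22, -33, -33, -43] -> 1
  [15, 17, 7, -16] -> [-16, 7, 17, 15] -> [-16] -> [-24] -> [-24] -> 1
  [-19, -16, 29, -15, 33, 31, -2, 10, 45, 29] -> [29, 45, 10, -2, 31, 33, -15, 29, -16, -19] -> [-15, -16, -19] -> [-23, -24, -27] -> [-23, -24, -27] -> 1
  [-23, -11, -6, 36, 5, 26] -> [26, 5, 36, -6, -11, -23] -> [-11, -23] -> [-19, -31] -> [-19, -31] -> 0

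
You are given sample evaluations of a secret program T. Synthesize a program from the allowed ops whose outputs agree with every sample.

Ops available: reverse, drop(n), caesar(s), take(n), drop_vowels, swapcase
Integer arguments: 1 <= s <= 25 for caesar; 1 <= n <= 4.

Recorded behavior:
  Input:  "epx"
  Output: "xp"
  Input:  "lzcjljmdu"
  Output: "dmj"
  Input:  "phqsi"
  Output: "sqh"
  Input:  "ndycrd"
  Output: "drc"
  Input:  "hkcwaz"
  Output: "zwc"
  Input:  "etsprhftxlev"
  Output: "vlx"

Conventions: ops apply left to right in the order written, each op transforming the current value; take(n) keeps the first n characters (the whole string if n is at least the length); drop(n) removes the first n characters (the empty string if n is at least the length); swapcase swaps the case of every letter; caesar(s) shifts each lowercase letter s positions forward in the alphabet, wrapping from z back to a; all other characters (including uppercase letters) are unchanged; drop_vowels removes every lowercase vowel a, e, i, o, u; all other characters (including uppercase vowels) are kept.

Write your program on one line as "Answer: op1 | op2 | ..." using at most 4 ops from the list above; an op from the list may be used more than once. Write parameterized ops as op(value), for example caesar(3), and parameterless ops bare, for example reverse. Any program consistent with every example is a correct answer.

drop_vowels | reverse | take(3)

Check, running the answer program on each example:
  "epx" -> "px" -> "xp" -> "xp"
  "lzcjljmdu" -> "lzcjljmd" -> "dmjljczl" -> "dmj"
  "phqsi" -> "phqs" -> "sqhp" -> "sqh"
  "ndycrd" -> "ndycrd" -> "drcydn" -> "drc"
  "hkcwaz" -> "hkcwz" -> "zwckh" -> "zwc"
  "etsprhftxlev" -> "tsprhftxlv" -> "vlxtfhrpst" -> "vlx"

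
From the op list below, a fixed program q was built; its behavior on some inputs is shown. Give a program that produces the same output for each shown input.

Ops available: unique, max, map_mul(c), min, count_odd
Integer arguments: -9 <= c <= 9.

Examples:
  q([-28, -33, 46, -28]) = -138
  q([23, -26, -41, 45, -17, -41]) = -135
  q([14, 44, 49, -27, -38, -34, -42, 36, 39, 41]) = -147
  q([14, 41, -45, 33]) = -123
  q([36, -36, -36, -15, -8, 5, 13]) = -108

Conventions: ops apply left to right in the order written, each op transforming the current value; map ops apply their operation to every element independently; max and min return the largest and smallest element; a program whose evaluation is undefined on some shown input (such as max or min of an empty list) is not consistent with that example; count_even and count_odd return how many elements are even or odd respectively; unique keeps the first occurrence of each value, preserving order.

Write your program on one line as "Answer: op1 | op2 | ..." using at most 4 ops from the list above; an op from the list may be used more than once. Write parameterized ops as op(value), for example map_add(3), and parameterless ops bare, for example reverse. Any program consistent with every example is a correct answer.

unique | map_mul(-3) | min

Check, running the answer program on each example:
  [-28, -33, 46, -28] -> [-28, -33, 46] -> [84, 99, -138] -> -138
  [23, -26, -41, 45, -17, -41] -> [23, -26, -41, 45, -17] -> [-69, 78, 123, -135, 51] -> -135
  [14, 44, 49, -27, -38, -34, -42, 36, 39, 41] -> [14, 44, 49, -27, -38, -34, -42, 36, 39, 41] -> [-42, -132, -147, 81, 114, 102, 126, -108, -117, -123] -> -147
  [14, 41, -45, 33] -> [14, 41, -45, 33] -> [-42, -123, 135, -99] -> -123
  [36, -36, -36, -15, -8, 5, 13] -> [36, -36, -15, -8, 5, 13] -> [-108, 108, 45, 24, -15, -39] -> -108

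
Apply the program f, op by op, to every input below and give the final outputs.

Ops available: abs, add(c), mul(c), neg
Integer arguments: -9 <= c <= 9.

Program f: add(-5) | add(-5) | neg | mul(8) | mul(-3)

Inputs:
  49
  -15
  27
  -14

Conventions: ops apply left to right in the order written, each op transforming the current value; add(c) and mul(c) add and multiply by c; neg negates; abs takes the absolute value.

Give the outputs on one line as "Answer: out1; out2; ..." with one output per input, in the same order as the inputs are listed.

Execution, op by op:
  49 -> 44 -> 39 -> -39 -> -312 -> 936
  -15 -> -20 -> -25 -> 25 -> 200 -> -600
  27 -> 22 -> 17 -> -17 -> -136 -> 408
  -14 -> -19 -> -24 -> 24 -> 192 -> -576

936; -600; 408; -576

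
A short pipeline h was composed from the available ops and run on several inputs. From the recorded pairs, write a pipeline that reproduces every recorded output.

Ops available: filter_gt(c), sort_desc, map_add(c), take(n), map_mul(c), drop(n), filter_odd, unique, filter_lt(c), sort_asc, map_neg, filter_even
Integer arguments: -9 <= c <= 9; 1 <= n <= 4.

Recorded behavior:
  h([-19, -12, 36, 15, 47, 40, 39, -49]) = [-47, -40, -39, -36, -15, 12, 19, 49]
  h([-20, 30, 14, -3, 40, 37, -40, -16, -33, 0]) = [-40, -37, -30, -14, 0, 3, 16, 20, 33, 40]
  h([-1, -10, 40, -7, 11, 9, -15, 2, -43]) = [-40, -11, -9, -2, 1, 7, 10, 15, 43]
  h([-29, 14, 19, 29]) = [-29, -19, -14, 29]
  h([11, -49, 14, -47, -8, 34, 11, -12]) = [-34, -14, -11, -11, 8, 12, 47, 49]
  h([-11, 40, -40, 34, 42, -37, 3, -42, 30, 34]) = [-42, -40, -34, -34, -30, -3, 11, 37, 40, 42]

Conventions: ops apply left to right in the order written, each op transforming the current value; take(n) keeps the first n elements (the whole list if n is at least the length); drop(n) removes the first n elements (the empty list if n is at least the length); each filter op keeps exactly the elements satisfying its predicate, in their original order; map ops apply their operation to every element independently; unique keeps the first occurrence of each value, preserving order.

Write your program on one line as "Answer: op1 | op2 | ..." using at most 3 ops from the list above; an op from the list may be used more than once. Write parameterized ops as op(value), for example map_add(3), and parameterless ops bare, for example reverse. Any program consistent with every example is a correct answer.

map_neg | sort_asc

Check, running the answer program on each example:
  [-19, -12, 36, 15, 47, 40, 39, -49] -> [19, 12, -36, -15, -47, -40, -39, 49] -> [-47, -40, -39, -36, -15, 12, 19, 49]
  [-20, 30, 14, -3, 40, 37, -40, -16, -33, 0] -> [20, -30, -14, 3, -40, -37, 40, 16, 33, 0] -> [-40, -37, -30, -14, 0, 3, 16, 20, 33, 40]
  [-1, -10, 40, -7, 11, 9, -15, 2, -43] -> [1, 10, -40, 7, -11, -9, 15, -2, 43] -> [-40, -11, -9, -2, 1, 7, 10, 15, 43]
  [-29, 14, 19, 29] -> [29, -14, -19, -29] -> [-29, -19, -14, 29]
  [11, -49, 14, -47, -8, 34, 11, -12] -> [-11, 49, -14, 47, 8, -34, -11, 12] -> [-34, -14, -11, -11, 8, 12, 47, 49]
  [-11, 40, -40, 34, 42, -37, 3, -42, 30, 34] -> [11, -40, 40, -34, -42, 37, -3, 42, -30, -34] -> [-42, -40, -34, -34, -30, -3, 11, 37, 40, 42]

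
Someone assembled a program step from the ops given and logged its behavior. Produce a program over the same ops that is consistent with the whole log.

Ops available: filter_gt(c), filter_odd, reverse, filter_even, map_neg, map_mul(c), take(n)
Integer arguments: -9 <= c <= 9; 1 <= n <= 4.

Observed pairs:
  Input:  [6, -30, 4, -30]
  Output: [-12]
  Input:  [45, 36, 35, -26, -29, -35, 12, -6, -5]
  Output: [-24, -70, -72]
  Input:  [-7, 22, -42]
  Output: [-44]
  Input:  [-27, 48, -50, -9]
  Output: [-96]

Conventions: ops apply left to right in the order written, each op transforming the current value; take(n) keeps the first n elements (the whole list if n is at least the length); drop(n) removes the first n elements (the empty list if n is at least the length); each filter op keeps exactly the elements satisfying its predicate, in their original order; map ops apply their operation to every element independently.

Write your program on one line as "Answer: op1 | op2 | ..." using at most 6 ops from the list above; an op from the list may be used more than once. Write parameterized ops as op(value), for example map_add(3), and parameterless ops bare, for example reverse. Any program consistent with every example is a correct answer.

filter_gt(-4) | reverse | filter_gt(4) | take(3) | map_mul(2) | map_neg

Check, running the answer program on each example:
  [6, -30, 4, -30] -> [6, 4] -> [4, 6] -> [6] -> [6] -> [12] -> [-12]
  [45, 36, 35, -26, -29, -35, 12, -6, -5] -> [45, 36, 35, 12] -> [12, 35, 36, 45] -> [12, 35, 36, 45] -> [12, 35, 36] -> [24, 70, 72] -> [-24, -70, -72]
  [-7, 22, -42] -> [22] -> [22] -> [22] -> [22] -> [44] -> [-44]
  [-27, 48, -50, -9] -> [48] -> [48] -> [48] -> [48] -> [96] -> [-96]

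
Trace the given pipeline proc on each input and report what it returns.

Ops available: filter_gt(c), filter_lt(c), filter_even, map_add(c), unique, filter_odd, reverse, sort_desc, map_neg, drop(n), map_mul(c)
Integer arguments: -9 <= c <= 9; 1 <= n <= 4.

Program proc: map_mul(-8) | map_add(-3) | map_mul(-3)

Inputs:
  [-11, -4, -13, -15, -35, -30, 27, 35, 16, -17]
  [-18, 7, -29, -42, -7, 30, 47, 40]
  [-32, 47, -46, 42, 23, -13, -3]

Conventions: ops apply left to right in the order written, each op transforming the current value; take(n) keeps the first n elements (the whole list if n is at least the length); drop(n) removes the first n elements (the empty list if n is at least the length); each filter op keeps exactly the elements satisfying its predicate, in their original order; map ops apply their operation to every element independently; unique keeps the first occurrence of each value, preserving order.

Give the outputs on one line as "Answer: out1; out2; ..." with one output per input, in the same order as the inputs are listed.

[-255, -87, -303, -351, -831, -711, 657, 849, 393, -399]; [-423, 177, -687, -999, -159, 729, 1137, 969]; [-759, 1137, -1095, 1017, 561, -303, -63]

Execution, op by op:
  [-11, -4, -13, -15, -35, -30, 27, 35, 16, -17] -> [88, 32, 104, 120, 280, 240, -216, -280, -128, 136] -> [85, 29, 101, 117, 277, 237, -219, -283, -131, 133] -> [-255, -87, -303, -351, -831, -711, 657, 849, 393, -399]
  [-18, 7, -29, -42, -7, 30, 47, 40] -> [144, -56, 232, 336, 56, -240, -376, -320] -> [141, -59, 229, 333, 53, -243, -379, -323] -> [-423, 177, -687, -999, -159, 729, 1137, 969]
  [-32, 47, -46, 42, 23, -13, -3] -> [256, -376, 368, -336, -184, 104, 24] -> [253, -379, 365, -339, -187, 101, 21] -> [-759, 1137, -1095, 1017, 561, -303, -63]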